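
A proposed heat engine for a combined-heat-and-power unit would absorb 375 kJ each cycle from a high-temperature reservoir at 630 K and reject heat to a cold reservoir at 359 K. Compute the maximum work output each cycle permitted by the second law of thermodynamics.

By the Carnot theorem, η_max = 1 − T_C/T_H = 1 − 359.00/630.00 = 0.4302.
W_max = η_max · Q_H = 0.4302 × 375 = 161.3 kJ.

W_max ≈ 161.3 kJ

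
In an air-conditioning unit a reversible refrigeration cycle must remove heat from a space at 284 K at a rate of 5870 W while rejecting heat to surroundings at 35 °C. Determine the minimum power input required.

Ẇ_in ≈ 499 W

T_H = 35 °C → 35 + 273.15 = 308.15 K.
COP_R = T_C/(T_H − T_C) = 284.00/24.15 = 11.7598.
W = Q_C/COP_R = 5870/11.7598 = 499 W.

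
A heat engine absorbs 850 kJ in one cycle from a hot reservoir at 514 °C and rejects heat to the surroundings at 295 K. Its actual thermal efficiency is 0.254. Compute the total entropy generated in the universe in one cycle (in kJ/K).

ΔS_univ ≈ 1.070 kJ/K

T_H = 514 °C → 514 + 273.15 = 787.15 K.
W = η·Q_H = 0.254 × 850 = 215.9 kJ, so Q_C = Q_H − W = 634.1 kJ.
The hot reservoir loses entropy Q_H/T_H = 850/787.15 = 1.080 kJ/K; the cold reservoir gains Q_C/T_C = 634.1/295.00 = 2.149 kJ/K.
ΔS_univ = −Q_H/T_H + Q_C/T_C = 1.070 kJ/K (> 0, since η = 0.254 < η_Carnot = 0.625).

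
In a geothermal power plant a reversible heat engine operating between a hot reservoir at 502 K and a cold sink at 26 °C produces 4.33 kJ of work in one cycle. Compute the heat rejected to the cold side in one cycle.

Q_C ≈ 6.39 kJ

T_C = 26 °C → 26 + 273.15 = 299.15 K.
η_rev = 1 − T_C/T_H = 1 − 299.15/502.00 = 0.4041.
Since Q_C/Q_H = T_C/T_H and Q_H = W/η, Q_C = W·T_C/(T_H − T_C) = 4.33 × 299.15/202.85 = 6.39 kJ.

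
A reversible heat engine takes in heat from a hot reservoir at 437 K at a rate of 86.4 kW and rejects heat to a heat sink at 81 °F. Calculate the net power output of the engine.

T_C = 81 °F → (81 − 32) × 5/9 = 27.22 °C = 300.37 K.
η_rev = 1 − T_C/T_H = 1 − 300.37/437.00 = 0.3126.
W = η·Q_H = 0.3126 × 86.4 = 27.01 kW.

Ẇ ≈ 27.01 kW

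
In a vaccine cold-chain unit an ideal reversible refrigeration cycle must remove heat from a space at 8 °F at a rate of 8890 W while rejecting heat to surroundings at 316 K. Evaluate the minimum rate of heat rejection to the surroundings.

Q̇_H ≈ 10810 W

T_C = 8 °F → (8 − 32) × 5/9 = -13.33 °C = 259.82 K.
For a reversible cycle Q_H/Q_C = T_H/T_C, so Q_H = Q_C·T_H/T_C = 8890 × 316.00/259.82 = 10810 W.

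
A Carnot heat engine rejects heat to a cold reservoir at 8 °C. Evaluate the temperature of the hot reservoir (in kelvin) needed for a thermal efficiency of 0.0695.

T_H ≈ 302 K

T_C = 8 °C → 8 + 273.15 = 281.15 K.
From η = 1 − T_C/T_H, solving for T_H gives T_H = T_C/(1 − η) = 281.15/(1 − 0.0695) = 302 K.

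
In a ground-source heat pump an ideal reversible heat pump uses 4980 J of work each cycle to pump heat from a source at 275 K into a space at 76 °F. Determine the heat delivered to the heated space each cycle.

Q_H ≈ 65590 J

T_H = 76 °F → (76 − 32) × 5/9 = 24.44 °C = 297.59 K.
COP_HP = T_H/(T_H − T_C) = 297.59/22.59 = 13.1711.
Q_H = COP_HP · W = 13.1711 × 4980 = 65590 J.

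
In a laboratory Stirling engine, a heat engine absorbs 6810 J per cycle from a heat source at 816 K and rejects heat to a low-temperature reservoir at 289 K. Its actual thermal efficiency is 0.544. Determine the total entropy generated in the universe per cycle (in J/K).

ΔS_univ ≈ 2.40 J/K

W = η·Q_H = 0.544 × 6810 = 3705 J, so Q_C = Q_H − W = 3105 J.
Reservoir entropy changes: ΔS_H = −Q_H/T_H = −6810/816.00 = -8.346 J/K and ΔS_C = +Q_C/T_C = 3105/289.00 = 10.75 J/K.
ΔS_univ = −Q_H/T_H + Q_C/T_C = 2.40 J/K (> 0, since η = 0.544 < η_Carnot = 0.646).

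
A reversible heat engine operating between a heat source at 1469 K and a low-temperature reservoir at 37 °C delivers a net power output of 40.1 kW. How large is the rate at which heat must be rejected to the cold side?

Q̇_C ≈ 10.7 kW

T_C = 37 °C → 37 + 273.15 = 310.15 K.
For a reversible engine, η = 1 − T_C/T_H = 1 − 310.15/1469.00 = 0.7889.
Since Q_C/Q_H = T_C/T_H and Q_H = W/η, Q_C = W·T_C/(T_H − T_C) = 40.1 × 310.15/1158.85 = 10.7 kW.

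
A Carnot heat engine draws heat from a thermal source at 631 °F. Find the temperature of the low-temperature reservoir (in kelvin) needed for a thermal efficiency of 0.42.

T_C ≈ 351 K

T_H = 631 °F → (631 − 32) × 5/9 = 332.78 °C = 605.93 K.
From η = 1 − T_C/T_H, T_C = T_H·(1 − η) = 605.93 × (1 − 0.42) = 351 K.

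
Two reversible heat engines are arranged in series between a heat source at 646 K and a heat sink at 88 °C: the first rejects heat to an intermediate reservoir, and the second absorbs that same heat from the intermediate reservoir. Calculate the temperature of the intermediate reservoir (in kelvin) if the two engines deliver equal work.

T_C = 88 °C → 88 + 273.15 = 361.15 K.
For reversible stages Q_m = Q_H·(T_m/T_H). Setting W₁ = Q_H(1 − T_m/T_H) equal to W₂ = Q_m(1 − T_C/T_m) = Q_H·(T_m − T_C)/T_H gives T_H − T_m = T_m − T_C, so T_m = (T_H + T_C)/2 = (646.00 + 361.15)/2 = 504 K.

T_m ≈ 504 K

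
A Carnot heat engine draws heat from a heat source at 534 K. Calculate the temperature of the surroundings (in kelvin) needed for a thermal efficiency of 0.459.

From η = 1 − T_C/T_H, T_C = T_H·(1 − η) = 534.00 × (1 − 0.459) = 289 K.

T_C ≈ 289 K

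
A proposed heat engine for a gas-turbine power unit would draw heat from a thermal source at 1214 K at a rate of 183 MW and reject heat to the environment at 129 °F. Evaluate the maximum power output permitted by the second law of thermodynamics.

Ẇ_max ≈ 133.7 MW

T_C = 129 °F → (129 − 32) × 5/9 = 53.89 °C = 327.04 K.
By the Carnot theorem, η_max = 1 − T_C/T_H = 1 − 327.04/1214.00 = 0.7306.
W_max = η_max · Q_H = 0.7306 × 183 = 133.7 MW.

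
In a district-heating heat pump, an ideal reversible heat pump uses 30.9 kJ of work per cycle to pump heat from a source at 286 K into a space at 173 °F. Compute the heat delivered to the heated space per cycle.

Q_H ≈ 166 kJ

T_H = 173 °F → (173 − 32) × 5/9 = 78.33 °C = 351.48 K.
The Carnot heat-pump COP is COP_HP = T_H/(T_H − T_C) = 351.48/65.48 = 5.3675.
Q_H = COP_HP · W = 5.3675 × 30.9 = 166 kJ.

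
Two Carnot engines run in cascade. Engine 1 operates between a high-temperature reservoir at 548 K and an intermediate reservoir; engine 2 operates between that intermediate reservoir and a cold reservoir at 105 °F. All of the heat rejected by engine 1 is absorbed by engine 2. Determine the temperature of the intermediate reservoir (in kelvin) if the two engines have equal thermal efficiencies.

T_C = 105 °F → (105 − 32) × 5/9 = 40.56 °C = 313.71 K.
Equal efficiencies require 1 − T_m/T_H = 1 − T_C/T_m, i.e. T_m/T_H = T_C/T_m, so T_m = √(T_H·T_C) = √(548.00 × 313.71) = 415 K.

T_m ≈ 415 K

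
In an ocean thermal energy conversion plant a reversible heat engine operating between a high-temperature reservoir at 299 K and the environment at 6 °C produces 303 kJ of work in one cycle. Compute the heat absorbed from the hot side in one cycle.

Q_H ≈ 4560 kJ

T_C = 6 °C → 6 + 273.15 = 279.15 K.
For a reversible engine, η = 1 − T_C/T_H = 1 − 279.15/299.00 = 0.0664.
Q_H = W/η = 303/0.0664 = 4560 kJ.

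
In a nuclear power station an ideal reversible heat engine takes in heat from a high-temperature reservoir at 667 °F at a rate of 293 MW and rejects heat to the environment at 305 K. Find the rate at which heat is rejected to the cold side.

Q̇_C ≈ 142.8 MW

T_H = 667 °F → (667 − 32) × 5/9 = 352.78 °C = 625.93 K.
Carnot efficiency: η = 1 − T_C/T_H = 1 − 305.00/625.93 = 0.5127.
For a reversible cycle Q_C/Q_H = T_C/T_H, so Q_C = 293 × 305.00/625.93 = 142.8 MW.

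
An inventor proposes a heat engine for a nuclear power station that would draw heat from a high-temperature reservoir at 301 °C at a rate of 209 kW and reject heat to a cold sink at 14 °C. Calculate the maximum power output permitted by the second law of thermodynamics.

T_H = 301 °C → 301 + 273.15 = 574.15 K.
T_C = 14 °C → 14 + 273.15 = 287.15 K.
By the Carnot theorem, η_max = 1 − T_C/T_H = 1 − 287.15/574.15 = 0.4999.
W_max = η_max · Q_H = 0.4999 × 209 = 104 kW.

Ẇ_max ≈ 104 kW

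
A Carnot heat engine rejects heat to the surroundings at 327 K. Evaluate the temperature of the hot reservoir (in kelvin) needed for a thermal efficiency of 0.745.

From η = 1 − T_C/T_H, solving for T_H gives T_H = T_C/(1 − η) = 327.00/(1 − 0.745) = 1282 K.

T_H ≈ 1282 K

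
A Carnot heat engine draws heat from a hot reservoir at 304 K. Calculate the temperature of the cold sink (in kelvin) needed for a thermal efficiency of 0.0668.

From η = 1 − T_C/T_H, T_C = T_H·(1 − η) = 304.00 × (1 − 0.0668) = 284 K.

T_C ≈ 284 K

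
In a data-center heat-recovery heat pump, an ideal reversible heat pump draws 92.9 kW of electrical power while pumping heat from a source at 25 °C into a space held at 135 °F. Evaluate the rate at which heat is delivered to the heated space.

Q̇_H ≈ 952.5 kW

T_H = 135 °F → (135 − 32) × 5/9 = 57.22 °C = 330.37 K.
T_C = 25 °C → 25 + 273.15 = 298.15 K.
For a reversible heat pump, COP_HP = T_H/(T_H − T_C) = 330.37/32.22 = 10.2529.
Q_H = COP_HP · W = 10.2529 × 92.9 = 952.5 kW.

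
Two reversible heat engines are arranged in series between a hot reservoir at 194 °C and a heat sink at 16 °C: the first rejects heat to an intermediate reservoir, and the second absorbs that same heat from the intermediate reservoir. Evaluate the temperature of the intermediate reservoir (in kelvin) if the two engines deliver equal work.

T_m ≈ 378 K

T_H = 194 °C → 194 + 273.15 = 467.15 K.
T_C = 16 °C → 16 + 273.15 = 289.15 K.
For reversible stages Q_m = Q_H·(T_m/T_H). Setting W₁ = Q_H(1 − T_m/T_H) equal to W₂ = Q_m(1 − T_C/T_m) = Q_H·(T_m − T_C)/T_H gives T_H − T_m = T_m − T_C, so T_m = (T_H + T_C)/2 = (467.15 + 289.15)/2 = 378 K.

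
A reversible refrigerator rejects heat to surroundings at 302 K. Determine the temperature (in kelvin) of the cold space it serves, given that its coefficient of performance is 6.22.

COP_R = T_C/(T_H − T_C) ⇒ T_C = T_H·COP_R/(1 + COP_R) = 302.00 × 6.22/(1 + 6.22) = 260 K.

T_C ≈ 260 K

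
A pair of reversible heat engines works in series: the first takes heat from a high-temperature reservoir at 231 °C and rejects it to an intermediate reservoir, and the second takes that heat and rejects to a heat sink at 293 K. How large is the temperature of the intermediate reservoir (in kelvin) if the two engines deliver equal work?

T_m ≈ 399 K

T_H = 231 °C → 231 + 273.15 = 504.15 K.
For reversible stages Q_m = Q_H·(T_m/T_H). Setting W₁ = Q_H(1 − T_m/T_H) equal to W₂ = Q_m(1 − T_C/T_m) = Q_H·(T_m − T_C)/T_H gives T_H − T_m = T_m − T_C, so T_m = (T_H + T_C)/2 = (504.15 + 293.00)/2 = 399 K.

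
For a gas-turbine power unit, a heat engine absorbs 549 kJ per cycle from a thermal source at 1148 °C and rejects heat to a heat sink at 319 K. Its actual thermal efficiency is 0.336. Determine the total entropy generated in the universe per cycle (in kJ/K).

ΔS_univ ≈ 0.756 kJ/K

T_H = 1148 °C → 1148 + 273.15 = 1421.15 K.
W = η·Q_H = 0.336 × 549 = 184.5 kJ, so Q_C = Q_H − W = 364.5 kJ.
Entropy balance on the reservoirs: −Q_H/T_H = -0.3863 kJ/K, +Q_C/T_C = 1.143 kJ/K.
ΔS_univ = −Q_H/T_H + Q_C/T_C = 0.756 kJ/K (> 0, since η = 0.336 < η_Carnot = 0.776).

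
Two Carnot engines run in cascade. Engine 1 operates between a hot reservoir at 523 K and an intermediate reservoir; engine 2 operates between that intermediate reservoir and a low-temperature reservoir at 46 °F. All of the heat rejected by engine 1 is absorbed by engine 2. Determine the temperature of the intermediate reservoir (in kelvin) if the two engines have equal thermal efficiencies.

T_C = 46 °F → (46 − 32) × 5/9 = 7.78 °C = 280.93 K.
Equal efficiencies require 1 − T_m/T_H = 1 − T_C/T_m, i.e. T_m/T_H = T_C/T_m, so T_m = √(T_H·T_C) = √(523.00 × 280.93) = 383 K.

T_m ≈ 383 K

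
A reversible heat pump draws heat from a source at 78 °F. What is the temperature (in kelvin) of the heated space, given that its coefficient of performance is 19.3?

T_C = 78 °F → (78 − 32) × 5/9 = 25.56 °C = 298.71 K.
COP_HP = T_H/(T_H − T_C) ⇒ T_H = T_C·COP_HP/(COP_HP − 1) = 298.71 × 19.3/(19.3 − 1) = 315 K.

T_H ≈ 315 K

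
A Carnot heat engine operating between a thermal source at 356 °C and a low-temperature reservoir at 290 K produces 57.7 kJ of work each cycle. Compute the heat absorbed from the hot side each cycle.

Q_H ≈ 107 kJ

T_H = 356 °C → 356 + 273.15 = 629.15 K.
η_rev = 1 − T_C/T_H = 1 − 290.00/629.15 = 0.5391.
Q_H = W/η = 57.7/0.5391 = 107 kJ.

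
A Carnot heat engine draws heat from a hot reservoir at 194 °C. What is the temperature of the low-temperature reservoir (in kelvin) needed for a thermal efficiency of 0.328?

T_H = 194 °C → 194 + 273.15 = 467.15 K.
From η = 1 − T_C/T_H, T_C = T_H·(1 − η) = 467.15 × (1 − 0.328) = 314 K.

T_C ≈ 314 K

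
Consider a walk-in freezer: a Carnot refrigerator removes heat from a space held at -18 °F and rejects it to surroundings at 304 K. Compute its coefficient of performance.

T_C = -18 °F → (-18 − 32) × 5/9 = -27.78 °C = 245.37 K.
Carnot COP: COP_R = T_C/(T_H − T_C) = 245.37/(304.00 − 245.37) = 4.185.

COP_R ≈ 4.185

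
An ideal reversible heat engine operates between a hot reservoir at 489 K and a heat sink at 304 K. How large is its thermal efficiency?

η_rev = 1 − T_C/T_H = 1 − 304.00/489.00 = 0.378.

η ≈ 0.378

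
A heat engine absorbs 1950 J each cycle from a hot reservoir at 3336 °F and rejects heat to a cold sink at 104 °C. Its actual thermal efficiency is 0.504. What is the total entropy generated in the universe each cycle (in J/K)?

ΔS_univ ≈ 1.64 J/K

T_H = 3336 °F → (3336 − 32) × 5/9 = 1835.56 °C = 2108.71 K.
T_C = 104 °C → 104 + 273.15 = 377.15 K.
W = η·Q_H = 0.504 × 1950 = 982.8 J, so Q_C = Q_H − W = 967.2 J.
Entropy balance on the reservoirs: −Q_H/T_H = -0.9247 J/K, +Q_C/T_C = 2.564 J/K.
ΔS_univ = −Q_H/T_H + Q_C/T_C = 1.64 J/K (> 0, since η = 0.504 < η_Carnot = 0.821).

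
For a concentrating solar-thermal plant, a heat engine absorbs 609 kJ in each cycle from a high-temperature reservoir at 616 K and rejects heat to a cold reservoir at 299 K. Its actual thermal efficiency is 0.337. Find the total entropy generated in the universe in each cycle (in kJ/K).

W = η·Q_H = 0.337 × 609 = 205.2 kJ, so Q_C = Q_H − W = 403.8 kJ.
Reservoir entropy changes: ΔS_H = −Q_H/T_H = −609/616.00 = -0.9886 kJ/K and ΔS_C = +Q_C/T_C = 403.8/299.00 = 1.350 kJ/K.
ΔS_univ = −Q_H/T_H + Q_C/T_C = 0.362 kJ/K (> 0, since η = 0.337 < η_Carnot = 0.515).

ΔS_univ ≈ 0.362 kJ/K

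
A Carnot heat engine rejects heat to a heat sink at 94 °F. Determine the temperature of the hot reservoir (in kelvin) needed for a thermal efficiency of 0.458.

T_C = 94 °F → (94 − 32) × 5/9 = 34.44 °C = 307.59 K.
From η = 1 − T_C/T_H, solving for T_H gives T_H = T_C/(1 − η) = 307.59/(1 − 0.458) = 567.5 K.

T_H ≈ 567.5 K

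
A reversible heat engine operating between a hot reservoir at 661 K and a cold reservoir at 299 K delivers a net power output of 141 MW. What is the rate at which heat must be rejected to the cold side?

Q̇_C ≈ 116 MW

Since the cycle is reversible, η = 1 − T_C/T_H = 1 − 299.00/661.00 = 0.5477.
Since Q_C/Q_H = T_C/T_H and Q_H = W/η, Q_C = W·T_C/(T_H − T_C) = 141 × 299.00/362.00 = 116 MW.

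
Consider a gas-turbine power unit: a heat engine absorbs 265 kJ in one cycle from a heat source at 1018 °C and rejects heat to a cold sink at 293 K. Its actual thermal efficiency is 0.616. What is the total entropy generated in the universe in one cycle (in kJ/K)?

T_H = 1018 °C → 1018 + 273.15 = 1291.15 K.
W = η·Q_H = 0.616 × 265 = 163.2 kJ, so Q_C = Q_H − W = 101.8 kJ.
The hot reservoir loses entropy Q_H/T_H = 265/1291.15 = 0.2052 kJ/K; the cold reservoir gains Q_C/T_C = 101.8/293.00 = 0.3473 kJ/K.
ΔS_univ = −Q_H/T_H + Q_C/T_C = 0.142 kJ/K (> 0, since η = 0.616 < η_Carnot = 0.773).

ΔS_univ ≈ 0.142 kJ/K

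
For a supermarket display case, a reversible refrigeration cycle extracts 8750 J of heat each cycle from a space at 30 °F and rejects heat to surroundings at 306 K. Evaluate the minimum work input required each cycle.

T_C = 30 °F → (30 − 32) × 5/9 = -1.11 °C = 272.04 K.
The reversible coefficient of performance is COP_R = T_C/(T_H − T_C) = 272.04/33.96 = 8.0103.
W = Q_C/COP_R = 8750/8.0103 = 1092 J.

W_in ≈ 1092 J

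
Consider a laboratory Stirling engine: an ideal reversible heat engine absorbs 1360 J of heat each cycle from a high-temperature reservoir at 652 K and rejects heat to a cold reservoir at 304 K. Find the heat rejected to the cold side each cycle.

η_rev = 1 − T_C/T_H = 1 − 304.00/652.00 = 0.5337.
For a reversible cycle Q_C/Q_H = T_C/T_H, so Q_C = 1360 × 304.00/652.00 = 634 J.

Q_C ≈ 634 J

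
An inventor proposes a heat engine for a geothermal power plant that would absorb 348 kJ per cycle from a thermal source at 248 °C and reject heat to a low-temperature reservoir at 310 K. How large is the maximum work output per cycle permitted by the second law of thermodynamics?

W_max ≈ 141.0 kJ

T_H = 248 °C → 248 + 273.15 = 521.15 K.
The second-law ceiling is the Carnot efficiency, η_max = 1 − T_C/T_H = 1 − 310.00/521.15 = 0.4052.
W_max = η_max · Q_H = 0.4052 × 348 = 141.0 kJ.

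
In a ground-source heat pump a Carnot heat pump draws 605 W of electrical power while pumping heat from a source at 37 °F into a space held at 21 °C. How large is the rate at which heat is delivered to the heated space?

T_H = 21 °C → 21 + 273.15 = 294.15 K.
T_C = 37 °F → (37 − 32) × 5/9 = 2.78 °C = 275.93 K.
For a reversible heat pump, COP_HP = T_H/(T_H − T_C) = 294.15/18.22 = 16.1424.
Q_H = COP_HP · W = 16.1424 × 605 = 9770 W.

Q̇_H ≈ 9770 W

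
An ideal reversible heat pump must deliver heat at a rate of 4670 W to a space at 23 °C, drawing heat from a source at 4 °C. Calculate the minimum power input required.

T_H = 23 °C → 23 + 273.15 = 296.15 K.
T_C = 4 °C → 4 + 273.15 = 277.15 K.
COP_HP = T_H/(T_H − T_C) = 296.15/19.00 = 15.5868.
W = Q_H/COP_HP = 4670/15.5868 = 300 W.

Ẇ_in ≈ 300 W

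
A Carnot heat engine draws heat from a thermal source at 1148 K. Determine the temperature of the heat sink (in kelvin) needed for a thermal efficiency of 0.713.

From η = 1 − T_C/T_H, T_C = T_H·(1 − η) = 1148.00 × (1 − 0.713) = 329 K.

T_C ≈ 329 K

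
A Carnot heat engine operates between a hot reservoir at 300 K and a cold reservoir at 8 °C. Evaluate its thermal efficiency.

T_C = 8 °C → 8 + 273.15 = 281.15 K.
Carnot efficiency: η = 1 − T_C/T_H = 1 − 281.15/300.00 = 0.0628.

η ≈ 0.0628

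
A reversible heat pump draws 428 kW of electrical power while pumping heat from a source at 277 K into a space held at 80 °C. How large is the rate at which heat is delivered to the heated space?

T_H = 80 °C → 80 + 273.15 = 353.15 K.
COP_HP = T_H/(T_H − T_C) = 353.15/76.15 = 4.6376.
Q_H = COP_HP · W = 4.6376 × 428 = 1980 kW.

Q̇_H ≈ 1980 kW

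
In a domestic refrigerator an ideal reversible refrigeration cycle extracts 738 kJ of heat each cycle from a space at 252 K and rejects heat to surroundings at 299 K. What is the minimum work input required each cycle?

W_in ≈ 138 kJ

COP_R = T_C/(T_H − T_C) = 252.00/47.00 = 5.3617.
W = Q_C/COP_R = 738/5.3617 = 138 kJ.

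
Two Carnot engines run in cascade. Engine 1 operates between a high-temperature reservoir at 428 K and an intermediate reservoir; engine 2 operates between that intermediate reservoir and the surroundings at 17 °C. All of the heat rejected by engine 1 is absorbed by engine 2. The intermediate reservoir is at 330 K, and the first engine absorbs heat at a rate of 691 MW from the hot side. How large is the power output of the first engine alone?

Ẇ₁ ≈ 158 MW

T_C = 17 °C → 17 + 273.15 = 290.15 K.
First-stage efficiency η₁ = 1 − T_m/T_H = 1 − 330.00/428.00 = 0.2290.
W₁ = η₁·Q_H = 0.2290 × 691 = 158 MW.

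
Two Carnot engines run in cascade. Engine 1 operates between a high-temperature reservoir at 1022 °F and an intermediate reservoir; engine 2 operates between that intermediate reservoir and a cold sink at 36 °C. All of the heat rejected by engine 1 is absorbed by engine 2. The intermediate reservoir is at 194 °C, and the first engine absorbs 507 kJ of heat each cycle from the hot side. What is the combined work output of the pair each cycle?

W_total ≈ 316.6 kJ

T_H = 1022 °F → (1022 − 32) × 5/9 = 550.00 °C = 823.15 K.
T_C = 36 °C → 36 + 273.15 = 309.15 K.
Two reversible stages in series are equivalent to a single Carnot engine between T_H and T_C, so η_total = 1 − T_C/T_H = 1 − 309.15/823.15 = 0.6244.
W_total = η_total · Q_H = 0.6244 × 507 = 316.6 kJ.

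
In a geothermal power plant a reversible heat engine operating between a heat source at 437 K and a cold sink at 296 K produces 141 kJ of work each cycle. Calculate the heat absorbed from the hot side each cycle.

Since the cycle is reversible, η = 1 − T_C/T_H = 1 − 296.00/437.00 = 0.3227.
Q_H = W/η = 141/0.3227 = 437 kJ.

Q_H ≈ 437 kJ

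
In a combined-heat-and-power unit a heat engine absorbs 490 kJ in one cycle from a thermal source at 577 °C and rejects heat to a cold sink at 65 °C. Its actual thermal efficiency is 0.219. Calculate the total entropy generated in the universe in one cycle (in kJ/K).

T_H = 577 °C → 577 + 273.15 = 850.15 K.
T_C = 65 °C → 65 + 273.15 = 338.15 K.
W = η·Q_H = 0.219 × 490 = 107.3 kJ, so Q_C = Q_H − W = 382.7 kJ.
The hot reservoir loses entropy Q_H/T_H = 490/850.15 = 0.5764 kJ/K; the cold reservoir gains Q_C/T_C = 382.7/338.15 = 1.132 kJ/K.
ΔS_univ = −Q_H/T_H + Q_C/T_C = 0.555 kJ/K (> 0, since η = 0.219 < η_Carnot = 0.602).

ΔS_univ ≈ 0.555 kJ/K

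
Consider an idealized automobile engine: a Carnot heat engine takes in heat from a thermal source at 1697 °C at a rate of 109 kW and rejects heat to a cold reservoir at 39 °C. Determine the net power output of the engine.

T_H = 1697 °C → 1697 + 273.15 = 1970.15 K.
T_C = 39 °C → 39 + 273.15 = 312.15 K.
For a reversible engine, η = 1 − T_C/T_H = 1 − 312.15/1970.15 = 0.8416.
W = η·Q_H = 0.8416 × 109 = 91.73 kW.

Ẇ ≈ 91.73 kW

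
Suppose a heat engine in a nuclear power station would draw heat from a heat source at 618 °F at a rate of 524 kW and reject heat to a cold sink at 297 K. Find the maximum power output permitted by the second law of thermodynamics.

Ẇ_max ≈ 264 kW

T_H = 618 °F → (618 − 32) × 5/9 = 325.56 °C = 598.71 K.
No engine can exceed the Carnot limit: η_max = 1 − T_C/T_H = 1 − 297.00/598.71 = 0.5039.
W_max = η_max · Q_H = 0.5039 × 524 = 264 kW.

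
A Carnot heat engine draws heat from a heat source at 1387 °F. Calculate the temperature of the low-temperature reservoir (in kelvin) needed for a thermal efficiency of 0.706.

T_H = 1387 °F → (1387 − 32) × 5/9 = 752.78 °C = 1025.93 K.
From η = 1 − T_C/T_H, T_C = T_H·(1 − η) = 1025.93 × (1 − 0.706) = 302 K.

T_C ≈ 302 K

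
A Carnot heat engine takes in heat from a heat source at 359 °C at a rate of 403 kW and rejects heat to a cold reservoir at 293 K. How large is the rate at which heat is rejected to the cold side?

T_H = 359 °C → 359 + 273.15 = 632.15 K.
Since the cycle is reversible, η = 1 − T_C/T_H = 1 − 293.00/632.15 = 0.5365.
For a reversible cycle Q_C/Q_H = T_C/T_H, so Q_C = 403 × 293.00/632.15 = 187 kW.

Q̇_C ≈ 187 kW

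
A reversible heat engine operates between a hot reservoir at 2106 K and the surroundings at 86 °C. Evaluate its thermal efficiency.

η ≈ 0.829

T_C = 86 °C → 86 + 273.15 = 359.15 K.
Carnot efficiency: η = 1 − T_C/T_H = 1 − 359.15/2106.00 = 0.829.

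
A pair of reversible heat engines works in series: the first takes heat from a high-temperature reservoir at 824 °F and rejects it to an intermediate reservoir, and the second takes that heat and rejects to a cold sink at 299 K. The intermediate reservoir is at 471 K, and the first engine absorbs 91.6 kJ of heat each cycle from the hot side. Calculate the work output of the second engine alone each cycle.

W₂ ≈ 22.1 kJ

T_H = 824 °F → (824 − 32) × 5/9 = 440.00 °C = 713.15 K.
Heat entering the second stage: Q_m = Q_H·(T_m/T_H) = 91.6 × 471.00/713.15 = 60.5 kJ.
Second-stage efficiency η₂ = 1 − T_C/T_m = 1 − 299.00/471.00 = 0.3652, so W₂ = η₂·Q_m = 22.1 kJ.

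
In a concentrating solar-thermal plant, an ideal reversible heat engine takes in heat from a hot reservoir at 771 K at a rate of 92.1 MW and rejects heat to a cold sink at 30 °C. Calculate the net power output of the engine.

Ẇ ≈ 55.9 MW

T_C = 30 °C → 30 + 273.15 = 303.15 K.
For a reversible engine, η = 1 − T_C/T_H = 1 − 303.15/771.00 = 0.6068.
W = η·Q_H = 0.6068 × 92.1 = 55.9 MW.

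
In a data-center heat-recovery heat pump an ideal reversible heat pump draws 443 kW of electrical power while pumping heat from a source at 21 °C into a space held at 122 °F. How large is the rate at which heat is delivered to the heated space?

T_H = 122 °F → (122 − 32) × 5/9 = 50.00 °C = 323.15 K.
T_C = 21 °C → 21 + 273.15 = 294.15 K.
COP_HP = T_H/(T_H − T_C) = 323.15/29.00 = 11.1431.
Q_H = COP_HP · W = 11.1431 × 443 = 4940 kW.

Q̇_H ≈ 4940 kW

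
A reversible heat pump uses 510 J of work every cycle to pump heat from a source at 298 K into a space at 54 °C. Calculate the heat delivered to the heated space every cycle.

T_H = 54 °C → 54 + 273.15 = 327.15 K.
For a reversible heat pump, COP_HP = T_H/(T_H − T_C) = 327.15/29.15 = 11.2230.
Q_H = COP_HP · W = 11.2230 × 510 = 5720 J.

Q_H ≈ 5720 J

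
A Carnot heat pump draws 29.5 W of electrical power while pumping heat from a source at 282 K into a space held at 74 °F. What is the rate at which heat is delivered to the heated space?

Q̇_H ≈ 604 W

T_H = 74 °F → (74 − 32) × 5/9 = 23.33 °C = 296.48 K.
COP_HP = T_H/(T_H − T_C) = 296.48/14.48 = 20.4707.
Q_H = COP_HP · W = 20.4707 × 29.5 = 604 W.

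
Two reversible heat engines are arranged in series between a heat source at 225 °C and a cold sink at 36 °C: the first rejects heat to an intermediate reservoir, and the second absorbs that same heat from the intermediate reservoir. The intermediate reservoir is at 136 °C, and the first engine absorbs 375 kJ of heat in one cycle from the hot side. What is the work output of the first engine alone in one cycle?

T_H = 225 °C → 225 + 273.15 = 498.15 K.
T_C = 36 °C → 36 + 273.15 = 309.15 K.
T_m = 136 °C → 136 + 273.15 = 409.15 K.
First-stage efficiency η₁ = 1 − T_m/T_H = 1 − 409.15/498.15 = 0.1787.
W₁ = η₁·Q_H = 0.1787 × 375 = 67.00 kJ.

W₁ ≈ 67.00 kJ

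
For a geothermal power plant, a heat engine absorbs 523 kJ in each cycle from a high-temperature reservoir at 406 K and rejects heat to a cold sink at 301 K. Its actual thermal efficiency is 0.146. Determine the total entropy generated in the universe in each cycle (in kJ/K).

ΔS_univ ≈ 0.196 kJ/K

W = η·Q_H = 0.146 × 523 = 76.36 kJ, so Q_C = Q_H − W = 446.6 kJ.
Reservoir entropy changes: ΔS_H = −Q_H/T_H = −523/406.00 = -1.288 kJ/K and ΔS_C = +Q_C/T_C = 446.6/301.00 = 1.484 kJ/K.
ΔS_univ = −Q_H/T_H + Q_C/T_C = 0.196 kJ/K (> 0, since η = 0.146 < η_Carnot = 0.259).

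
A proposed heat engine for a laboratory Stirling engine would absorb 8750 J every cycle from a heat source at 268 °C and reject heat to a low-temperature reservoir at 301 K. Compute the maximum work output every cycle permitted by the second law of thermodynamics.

W_max ≈ 3880 J

T_H = 268 °C → 268 + 273.15 = 541.15 K.
By the Carnot theorem, η_max = 1 − T_C/T_H = 1 − 301.00/541.15 = 0.4438.
W_max = η_max · Q_H = 0.4438 × 8750 = 3880 J.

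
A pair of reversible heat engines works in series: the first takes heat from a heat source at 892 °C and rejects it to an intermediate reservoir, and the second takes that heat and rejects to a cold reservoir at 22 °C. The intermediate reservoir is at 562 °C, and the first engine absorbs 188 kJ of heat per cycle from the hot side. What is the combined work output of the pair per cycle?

T_H = 892 °C → 892 + 273.15 = 1165.15 K.
T_C = 22 °C → 22 + 273.15 = 295.15 K.
Two reversible stages in series are equivalent to a single Carnot engine between T_H and T_C, so η_total = 1 − T_C/T_H = 1 − 295.15/1165.15 = 0.7467.
W_total = η_total · Q_H = 0.7467 × 188 = 140.4 kJ.

W_total ≈ 140.4 kJ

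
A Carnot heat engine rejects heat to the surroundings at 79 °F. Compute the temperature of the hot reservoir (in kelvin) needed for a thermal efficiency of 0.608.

T_H ≈ 763 K

T_C = 79 °F → (79 − 32) × 5/9 = 26.11 °C = 299.26 K.
From η = 1 − T_C/T_H, solving for T_H gives T_H = T_C/(1 − η) = 299.26/(1 − 0.608) = 763 K.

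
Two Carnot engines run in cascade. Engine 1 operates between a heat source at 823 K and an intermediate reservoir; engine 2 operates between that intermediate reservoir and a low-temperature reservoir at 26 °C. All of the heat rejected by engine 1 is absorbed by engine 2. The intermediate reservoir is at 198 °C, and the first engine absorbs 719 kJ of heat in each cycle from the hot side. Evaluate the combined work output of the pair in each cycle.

W_total ≈ 458 kJ

T_C = 26 °C → 26 + 273.15 = 299.15 K.
Two reversible stages in series are equivalent to a single Carnot engine between T_H and T_C, so η_total = 1 − T_C/T_H = 1 − 299.15/823.00 = 0.6365.
W_total = η_total · Q_H = 0.6365 × 719 = 458 kJ.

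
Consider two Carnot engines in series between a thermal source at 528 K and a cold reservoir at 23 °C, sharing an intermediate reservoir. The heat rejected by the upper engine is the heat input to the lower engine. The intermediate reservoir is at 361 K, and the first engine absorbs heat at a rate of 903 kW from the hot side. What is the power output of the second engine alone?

Ẇ₂ ≈ 111 kW

T_C = 23 °C → 23 + 273.15 = 296.15 K.
Heat entering the second stage: Q_m = Q_H·(T_m/T_H) = 903 × 361.00/528.00 = 617 kW.
Second-stage efficiency η₂ = 1 − T_C/T_m = 1 − 296.15/361.00 = 0.1796, so W₂ = η₂·Q_m = 111 kW.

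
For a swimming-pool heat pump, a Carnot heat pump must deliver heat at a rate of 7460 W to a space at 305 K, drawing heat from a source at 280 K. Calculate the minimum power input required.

Ẇ_in ≈ 611 W

For a reversible heat pump, COP_HP = T_H/(T_H − T_C) = 305.00/25.00 = 12.2000.
W = Q_H/COP_HP = 7460/12.2000 = 611 W.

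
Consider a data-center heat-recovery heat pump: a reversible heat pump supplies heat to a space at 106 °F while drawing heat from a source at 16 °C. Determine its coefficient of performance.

COP_HP ≈ 12.5

T_H = 106 °F → (106 − 32) × 5/9 = 41.11 °C = 314.26 K.
T_C = 16 °C → 16 + 273.15 = 289.15 K.
Reversible heating COP: COP_HP = T_H/(T_H − T_C) = 314.26/(314.26 − 289.15) = 12.5.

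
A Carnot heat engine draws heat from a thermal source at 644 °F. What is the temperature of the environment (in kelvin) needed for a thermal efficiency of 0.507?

T_H = 644 °F → (644 − 32) × 5/9 = 340.00 °C = 613.15 K.
From η = 1 − T_C/T_H, T_C = T_H·(1 − η) = 613.15 × (1 − 0.507) = 302 K.

T_C ≈ 302 K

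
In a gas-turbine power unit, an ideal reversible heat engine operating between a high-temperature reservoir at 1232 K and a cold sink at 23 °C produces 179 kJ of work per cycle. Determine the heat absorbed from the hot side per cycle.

Q_H ≈ 235.6 kJ

T_C = 23 °C → 23 + 273.15 = 296.15 K.
Since the cycle is reversible, η = 1 − T_C/T_H = 1 − 296.15/1232.00 = 0.7596.
Q_H = W/η = 179/0.7596 = 235.6 kJ.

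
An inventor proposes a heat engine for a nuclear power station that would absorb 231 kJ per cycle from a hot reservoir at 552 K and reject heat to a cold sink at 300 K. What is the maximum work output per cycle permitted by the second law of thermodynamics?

W_max ≈ 105 kJ

The upper bound on efficiency is η_max = 1 − T_C/T_H = 1 − 300.00/552.00 = 0.4565.
W_max = η_max · Q_H = 0.4565 × 231 = 105 kJ.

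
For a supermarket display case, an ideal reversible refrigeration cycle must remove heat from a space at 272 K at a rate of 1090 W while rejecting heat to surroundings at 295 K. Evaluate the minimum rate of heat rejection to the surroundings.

Q̇_H ≈ 1182 W

For a reversible cycle Q_H/Q_C = T_H/T_C, so Q_H = Q_C·T_H/T_C = 1090 × 295.00/272.00 = 1182 W.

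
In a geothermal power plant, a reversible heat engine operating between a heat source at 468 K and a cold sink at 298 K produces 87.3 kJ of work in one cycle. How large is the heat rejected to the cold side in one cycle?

Q_C ≈ 153 kJ

Since the cycle is reversible, η = 1 − T_C/T_H = 1 − 298.00/468.00 = 0.3632.
Since Q_C/Q_H = T_C/T_H and Q_H = W/η, Q_C = W·T_C/(T_H − T_C) = 87.3 × 298.00/170.00 = 153 kJ.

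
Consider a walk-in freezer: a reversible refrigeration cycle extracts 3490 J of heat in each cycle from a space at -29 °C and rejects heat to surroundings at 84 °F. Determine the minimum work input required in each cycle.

T_H = 84 °F → (84 − 32) × 5/9 = 28.89 °C = 302.04 K.
T_C = -29 °C → -29 + 273.15 = 244.15 K.
COP_R = T_C/(T_H − T_C) = 244.15/57.89 = 4.2176.
W = Q_C/COP_R = 3490/4.2176 = 827 J.

W_in ≈ 827 J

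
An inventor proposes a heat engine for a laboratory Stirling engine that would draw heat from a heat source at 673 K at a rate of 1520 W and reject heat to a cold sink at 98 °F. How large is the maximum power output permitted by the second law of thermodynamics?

T_C = 98 °F → (98 − 32) × 5/9 = 36.67 °C = 309.82 K.
The second-law ceiling is the Carnot efficiency, η_max = 1 − T_C/T_H = 1 − 309.82/673.00 = 0.5396.
W_max = η_max · Q_H = 0.5396 × 1520 = 820 W.

Ẇ_max ≈ 820 W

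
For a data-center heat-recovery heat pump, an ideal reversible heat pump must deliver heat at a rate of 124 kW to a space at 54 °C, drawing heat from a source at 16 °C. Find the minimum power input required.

Ẇ_in ≈ 14.4 kW

T_H = 54 °C → 54 + 273.15 = 327.15 K.
T_C = 16 °C → 16 + 273.15 = 289.15 K.
For a reversible heat pump, COP_HP = T_H/(T_H − T_C) = 327.15/38.00 = 8.6092.
W = Q_H/COP_HP = 124/8.6092 = 14.4 kW.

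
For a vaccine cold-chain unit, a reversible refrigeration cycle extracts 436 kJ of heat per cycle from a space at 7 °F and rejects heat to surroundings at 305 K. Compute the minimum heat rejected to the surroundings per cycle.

T_C = 7 °F → (7 − 32) × 5/9 = -13.89 °C = 259.26 K.
For a reversible cycle Q_H/Q_C = T_H/T_C, so Q_H = Q_C·T_H/T_C = 436 × 305.00/259.26 = 513 kJ.

Q_H ≈ 513 kJ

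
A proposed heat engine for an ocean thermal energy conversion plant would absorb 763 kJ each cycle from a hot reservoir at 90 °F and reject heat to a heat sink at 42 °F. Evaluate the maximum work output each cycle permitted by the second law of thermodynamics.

W_max ≈ 66.6 kJ

T_H = 90 °F → (90 − 32) × 5/9 = 32.22 °C = 305.37 K.
T_C = 42 °F → (42 − 32) × 5/9 = 5.56 °C = 278.71 K.
The second-law ceiling is the Carnot efficiency, η_max = 1 − T_C/T_H = 1 − 278.71/305.37 = 0.0873.
W_max = η_max · Q_H = 0.0873 × 763 = 66.6 kJ.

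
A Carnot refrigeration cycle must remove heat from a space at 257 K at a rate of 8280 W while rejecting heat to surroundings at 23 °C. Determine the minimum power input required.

T_H = 23 °C → 23 + 273.15 = 296.15 K.
Carnot COP: COP_R = T_C/(T_H − T_C) = 257.00/39.15 = 6.5645.
W = Q_C/COP_R = 8280/6.5645 = 1260 W.

Ẇ_in ≈ 1260 W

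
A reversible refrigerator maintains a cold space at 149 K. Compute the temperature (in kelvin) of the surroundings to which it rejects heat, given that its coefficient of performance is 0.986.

COP_R = T_C/(T_H − T_C) ⇒ T_H = T_C·(1 + 1/COP_R) = 149.00 × (1 + 1/0.986) = 300.1 K.

T_H ≈ 300.1 K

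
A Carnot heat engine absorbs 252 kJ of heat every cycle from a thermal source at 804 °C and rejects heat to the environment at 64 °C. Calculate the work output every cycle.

T_H = 804 °C → 804 + 273.15 = 1077.15 K.
T_C = 64 °C → 64 + 273.15 = 337.15 K.
The Carnot efficiency is η = 1 − T_C/T_H = 1 − 337.15/1077.15 = 0.6870.
W = η·Q_H = 0.6870 × 252 = 173 kJ.

W ≈ 173 kJ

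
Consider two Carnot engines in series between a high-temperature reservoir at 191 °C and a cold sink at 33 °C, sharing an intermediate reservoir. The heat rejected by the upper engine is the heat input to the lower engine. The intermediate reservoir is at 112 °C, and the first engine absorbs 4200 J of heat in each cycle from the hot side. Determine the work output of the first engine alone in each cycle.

W₁ ≈ 715 J

T_H = 191 °C → 191 + 273.15 = 464.15 K.
T_C = 33 °C → 33 + 273.15 = 306.15 K.
T_m = 112 °C → 112 + 273.15 = 385.15 K.
First-stage efficiency η₁ = 1 − T_m/T_H = 1 − 385.15/464.15 = 0.1702.
W₁ = η₁·Q_H = 0.1702 × 4200 = 715 J.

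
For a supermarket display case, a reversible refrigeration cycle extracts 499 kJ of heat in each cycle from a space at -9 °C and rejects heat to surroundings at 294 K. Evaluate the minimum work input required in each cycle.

T_C = -9 °C → -9 + 273.15 = 264.15 K.
Carnot COP: COP_R = T_C/(T_H − T_C) = 264.15/29.85 = 8.8492.
W = Q_C/COP_R = 499/8.8492 = 56.4 kJ.

W_in ≈ 56.4 kJ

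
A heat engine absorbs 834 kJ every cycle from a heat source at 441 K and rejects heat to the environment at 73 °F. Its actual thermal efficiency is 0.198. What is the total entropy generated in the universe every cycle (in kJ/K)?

T_C = 73 °F → (73 − 32) × 5/9 = 22.78 °C = 295.93 K.
W = η·Q_H = 0.198 × 834 = 165.1 kJ, so Q_C = Q_H − W = 668.9 kJ.
Entropy balance on the reservoirs: −Q_H/T_H = -1.891 kJ/K, +Q_C/T_C = 2.260 kJ/K.
ΔS_univ = −Q_H/T_H + Q_C/T_C = 0.369 kJ/K (> 0, since η = 0.198 < η_Carnot = 0.329).

ΔS_univ ≈ 0.369 kJ/K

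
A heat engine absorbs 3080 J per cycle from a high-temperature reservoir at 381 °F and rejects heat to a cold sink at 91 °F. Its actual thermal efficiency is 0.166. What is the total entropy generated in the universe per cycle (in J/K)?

ΔS_univ ≈ 1.80 J/K

T_H = 381 °F → (381 − 32) × 5/9 = 193.89 °C = 467.04 K.
T_C = 91 °F → (91 − 32) × 5/9 = 32.78 °C = 305.93 K.
W = η·Q_H = 0.166 × 3080 = 511.3 J, so Q_C = Q_H − W = 2569 J.
The hot reservoir loses entropy Q_H/T_H = 3080/467.04 = 6.595 J/K; the cold reservoir gains Q_C/T_C = 2569/305.93 = 8.396 J/K.
ΔS_univ = −Q_H/T_H + Q_C/T_C = 1.80 J/K (> 0, since η = 0.166 < η_Carnot = 0.345).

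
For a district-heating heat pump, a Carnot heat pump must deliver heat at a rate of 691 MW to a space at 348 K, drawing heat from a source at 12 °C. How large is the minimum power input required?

T_C = 12 °C → 12 + 273.15 = 285.15 K.
The Carnot heat-pump COP is COP_HP = T_H/(T_H − T_C) = 348.00/62.85 = 5.5370.
W = Q_H/COP_HP = 691/5.5370 = 125 MW.

Ẇ_in ≈ 125 MW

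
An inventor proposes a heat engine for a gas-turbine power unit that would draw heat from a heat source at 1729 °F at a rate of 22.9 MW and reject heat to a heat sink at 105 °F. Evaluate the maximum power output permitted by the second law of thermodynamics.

Ẇ_max ≈ 17.0 MW

T_H = 1729 °F → (1729 − 32) × 5/9 = 942.78 °C = 1215.93 K.
T_C = 105 °F → (105 − 32) × 5/9 = 40.56 °C = 313.71 K.
By the Carnot theorem, η_max = 1 − T_C/T_H = 1 − 313.71/1215.93 = 0.7420.
W_max = η_max · Q_H = 0.7420 × 22.9 = 17.0 MW.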